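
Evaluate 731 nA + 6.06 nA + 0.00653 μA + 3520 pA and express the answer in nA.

747.11 nA

In nA:
  731 nA → 731
  6.06 nA → 6.06
  0.00653 μA = 0.00653 × 10³ nA = 6.53
  3520 pA = 3520 × 10⁻³ nA = 3.52
Sum: 731 + 6.06 + 6.53 + 3.52 = 747.11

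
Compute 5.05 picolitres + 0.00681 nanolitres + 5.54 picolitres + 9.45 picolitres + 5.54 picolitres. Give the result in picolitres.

32.39 picolitres

In picolitres:
  5.05 picolitres → 5.05
  0.00681 nanolitres = 0.00681e3 picolitres = 6.81
  5.54 picolitres → 5.54
  9.45 picolitres → 9.45
  5.54 picolitres → 5.54
Sum: 5.05 + 6.81 + 5.54 + 9.45 + 5.54 = 32.39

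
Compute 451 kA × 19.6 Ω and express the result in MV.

451 × 10³ × 19.6 = 8839.6 × 10³ V

8.8396 MV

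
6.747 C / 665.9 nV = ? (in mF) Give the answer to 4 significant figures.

(6.747) / (665.9e-9) = 0.0101322e9 F

10130000000 mF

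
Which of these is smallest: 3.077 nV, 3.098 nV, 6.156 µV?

3.077 nV

3.077 nV = 0.000000003077 V
3.098 nV = 0.000000003098 V
6.156 µV = 0.000006156 V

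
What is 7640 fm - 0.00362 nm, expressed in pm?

In pm:
  7640 fm = 7640e-3 pm = 7.64
  0.00362 nm = 0.00362e3 pm = 3.62
Difference: 7.64 - 3.62 = 4.02

4.02 pm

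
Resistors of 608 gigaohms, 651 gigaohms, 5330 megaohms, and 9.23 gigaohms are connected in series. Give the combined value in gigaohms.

1273.56 gigaohms

In gigaohms:
  608 gigaohms → 608
  651 gigaohms → 651
  5330 megaohms = 5330e-3 gigaohms = 5.33
  9.23 gigaohms → 9.23
Sum: 608 + 651 + 5.33 + 9.23 = 1273.56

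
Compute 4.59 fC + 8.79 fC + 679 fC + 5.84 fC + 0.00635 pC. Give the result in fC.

In fC:
  4.59 fC → 4.59
  8.79 fC → 8.79
  679 fC → 679
  5.84 fC → 5.84
  0.00635 pC = 0.00635 × 10^3 fC = 6.35
Sum: 4.59 + 8.79 + 679 + 5.84 + 6.35 = 704.57

704.57 fC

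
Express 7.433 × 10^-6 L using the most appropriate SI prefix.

7.433 μL

= 7.433 × 10^-6 L; 10^-6 is micro.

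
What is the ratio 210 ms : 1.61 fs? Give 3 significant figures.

(210e-3) / (1.61e-15) = 130.4e12

130000000000000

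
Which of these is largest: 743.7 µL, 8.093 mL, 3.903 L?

743.7 µL = 0.0007437 L
8.093 mL = 0.008093 L
3.903 L = 3.903 L

3.903 L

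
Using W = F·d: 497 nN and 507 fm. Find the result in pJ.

497 × 10^-9 × 507 × 10^-15 = 251979 × 10^-24 J

0.000000251979 pJ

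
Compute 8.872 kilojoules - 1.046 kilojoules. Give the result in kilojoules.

In kilojoules:
  8.872 kilojoules → 8.872
  1.046 kilojoules → 1.046
Difference: 8.872 - 1.046 = 7.826

7.826 kilojoules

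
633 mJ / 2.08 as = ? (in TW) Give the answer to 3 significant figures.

(633e-3) / (2.08e-18) = 304.33e15 W

304000 TW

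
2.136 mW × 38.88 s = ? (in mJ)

83.04768 mJ

2.136 × 10^-3 × 38.88 = 83.04768 × 10^-3 J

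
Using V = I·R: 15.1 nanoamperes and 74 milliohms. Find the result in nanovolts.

15.1e-9 × 74e-3 = 1117.4e-12 V

1.1174 nanovolts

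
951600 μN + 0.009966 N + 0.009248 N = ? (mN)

In mN:
  951600 μN = 951600e-3 mN = 951.6
  0.009966 N = 0.009966e3 mN = 9.966
  0.009248 N = 0.009248e3 mN = 9.248
Sum: 951.6 + 9.966 + 9.248 = 970.814

970.814 mN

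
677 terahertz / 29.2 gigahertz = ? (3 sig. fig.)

23200

(677 × 10¹²) / (29.2 × 10⁹) = 23.18 × 10³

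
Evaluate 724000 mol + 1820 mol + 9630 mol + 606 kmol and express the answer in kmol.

1341.45 kmol

In kmol:
  724000 mol = 724000 × 10⁻³ kmol = 724
  1820 mol = 1820 × 10⁻³ kmol = 1.82
  9630 mol = 9630 × 10⁻³ kmol = 9.63
  606 kmol → 606
Sum: 724 + 1.82 + 9.63 + 606 = 1341.45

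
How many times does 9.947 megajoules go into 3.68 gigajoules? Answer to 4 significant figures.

(3.68 × 10⁹) / (9.947 × 10⁶) = 0.36996 × 10³

370.0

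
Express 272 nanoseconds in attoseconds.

272000000000 attoseconds

nano = 10⁻⁹, atto = 10⁻¹⁸; factor is 10⁹.
272 × 10⁹ = 272000000000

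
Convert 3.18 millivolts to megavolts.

milli = 10^-3, mega = 10^6; factor is 10^-9.
3.18 × 10^-9 = 0.00000000318

0.00000000318 megavolts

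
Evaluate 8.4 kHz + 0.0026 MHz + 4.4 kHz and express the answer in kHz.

15.4 kHz

In kHz:
  8.4 kHz → 8.4
  0.0026 MHz = 0.0026e3 kHz = 2.6
  4.4 kHz → 4.4
Sum: 8.4 + 2.6 + 4.4 = 15.4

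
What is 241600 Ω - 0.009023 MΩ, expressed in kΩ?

232.577 kΩ

In kΩ:
  241600 Ω = 241600 × 10^-3 kΩ = 241.6
  0.009023 MΩ = 0.009023 × 10^3 kΩ = 9.023
Difference: 241.6 - 9.023 = 232.577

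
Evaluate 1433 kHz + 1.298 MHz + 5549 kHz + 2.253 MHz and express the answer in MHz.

10.533 MHz

In MHz:
  1433 kHz = 1433e-3 MHz = 1.433
  1.298 MHz → 1.298
  5549 kHz = 5549e-3 MHz = 5.549
  2.253 MHz → 2.253
Sum: 1.433 + 1.298 + 5.549 + 2.253 = 10.533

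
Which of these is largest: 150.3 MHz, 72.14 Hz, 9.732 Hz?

150.3 MHz

150.3 MHz = 150300000 Hz
72.14 Hz = 72.14 Hz
9.732 Hz = 9.732 Hz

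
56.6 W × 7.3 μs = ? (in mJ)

0.41318 mJ

56.6 × 7.3 × 10^-6 = 413.18 × 10^-6 J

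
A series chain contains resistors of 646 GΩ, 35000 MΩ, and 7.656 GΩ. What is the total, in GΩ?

688.656 GΩ

In GΩ:
  646 GΩ → 646
  35000 MΩ = 35000 × 10⁻³ GΩ = 35
  7.656 GΩ → 7.656
Sum: 646 + 35 + 7.656 = 688.656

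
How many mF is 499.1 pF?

0.0000004991 mF

pico = 10^-12, milli = 10^-3; factor is 10^-9.
499.1 × 10^-9 = 0.0000004991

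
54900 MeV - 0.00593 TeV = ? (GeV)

In GeV:
  54900 MeV = 54900 × 10⁻³ GeV = 54.9
  0.00593 TeV = 0.00593 × 10³ GeV = 5.93
Difference: 54.9 - 5.93 = 48.97

48.97 GeV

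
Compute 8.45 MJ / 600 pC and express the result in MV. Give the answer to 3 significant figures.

14100000000 MV

(8.45 × 10^6) / (600 × 10^-12) = 0.014083 × 10^18 V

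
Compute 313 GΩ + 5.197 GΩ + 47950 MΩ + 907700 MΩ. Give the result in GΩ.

1273.847 GΩ

In GΩ:
  313 GΩ → 313
  5.197 GΩ → 5.197
  47950 MΩ = 47950 × 10⁻³ GΩ = 47.95
  907700 MΩ = 907700 × 10⁻³ GΩ = 907.7
Sum: 313 + 5.197 + 47.95 + 907.7 = 1273.847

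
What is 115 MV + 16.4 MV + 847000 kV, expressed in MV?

In MV:
  115 MV → 115
  16.4 MV → 16.4
  847000 kV = 847000 × 10⁻³ MV = 847
Sum: 115 + 16.4 + 847 = 978.4

978.4 MV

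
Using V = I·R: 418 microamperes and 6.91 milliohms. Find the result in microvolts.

418 × 10⁻⁶ × 6.91 × 10⁻³ = 2888.38 × 10⁻⁹ V

2.88838 microvolts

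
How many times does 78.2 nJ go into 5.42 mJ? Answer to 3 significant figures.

69300

(5.42e-3) / (78.2e-9) = 0.06931e6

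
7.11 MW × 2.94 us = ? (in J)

20.9034 J

7.11 × 10⁶ × 2.94 × 10⁻⁶ = 20.9034 J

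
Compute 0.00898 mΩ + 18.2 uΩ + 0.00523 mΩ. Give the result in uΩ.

32.41 uΩ

In uΩ:
  0.00898 mΩ = 0.00898 × 10^3 uΩ = 8.98
  18.2 uΩ → 18.2
  0.00523 mΩ = 0.00523 × 10^3 uΩ = 5.23
Sum: 8.98 + 18.2 + 5.23 = 32.41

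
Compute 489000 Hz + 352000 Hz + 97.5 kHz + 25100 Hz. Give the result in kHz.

In kHz:
  489000 Hz = 489000e-3 kHz = 489
  352000 Hz = 352000e-3 kHz = 352
  97.5 kHz → 97.5
  25100 Hz = 25100e-3 kHz = 25.1
Sum: 489 + 352 + 97.5 + 25.1 = 963.6

963.6 kHz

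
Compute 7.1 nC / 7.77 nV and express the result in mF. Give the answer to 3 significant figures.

914 mF

(7.1e-9) / (7.77e-9) = 0.91377 F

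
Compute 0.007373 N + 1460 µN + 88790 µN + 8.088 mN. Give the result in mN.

In mN:
  0.007373 N = 0.007373 × 10^3 mN = 7.373
  1460 µN = 1460 × 10^-3 mN = 1.46
  88790 µN = 88790 × 10^-3 mN = 88.79
  8.088 mN → 8.088
Sum: 7.373 + 1.46 + 88.79 + 8.088 = 105.711

105.711 mN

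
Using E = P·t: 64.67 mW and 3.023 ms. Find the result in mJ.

64.67 × 10⁻³ × 3.023 × 10⁻³ = 195.49741 × 10⁻⁶ J

0.19549741 mJ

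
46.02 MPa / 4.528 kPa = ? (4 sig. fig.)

(46.02e6) / (4.528e3) = 10.163e3

10160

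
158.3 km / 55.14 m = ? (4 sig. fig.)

(158.3 × 10³) / (55.14) = 2.8709 × 10³

2871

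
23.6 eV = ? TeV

0.0000000000236 TeV

(no prefix) = 10⁰, tera = 10¹²; factor is 10⁻¹².
23.6 × 10⁻¹² = 0.0000000000236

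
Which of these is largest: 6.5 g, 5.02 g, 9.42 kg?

6.5 g = 6.5 g
5.02 g = 5.02 g
9.42 kg = 9420 g

9.42 kg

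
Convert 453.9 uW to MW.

0.0000000004539 MW

micro = 1e-6, mega = 1e6; factor is 1e-12.
453.9 × 1e-12 = 0.0000000004539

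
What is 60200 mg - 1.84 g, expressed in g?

58.36 g

In g:
  60200 mg = 60200 × 10⁻³ g = 60.2
  1.84 g → 1.84
Difference: 60.2 - 1.84 = 58.36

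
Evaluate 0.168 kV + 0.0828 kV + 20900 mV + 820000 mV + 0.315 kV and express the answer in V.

In V:
  0.168 kV = 0.168e3 V = 168
  0.0828 kV = 0.0828e3 V = 82.8
  20900 mV = 20900e-3 V = 20.9
  820000 mV = 820000e-3 V = 820
  0.315 kV = 0.315e3 V = 315
Sum: 168 + 82.8 + 20.9 + 820 + 315 = 1406.7

1406.7 V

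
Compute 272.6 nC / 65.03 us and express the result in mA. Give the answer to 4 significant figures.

(272.6 × 10^-9) / (65.03 × 10^-6) = 4.19191 × 10^-3 A

4.192 mA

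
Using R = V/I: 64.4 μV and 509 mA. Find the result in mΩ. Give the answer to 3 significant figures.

0.127 mΩ

(64.4 × 10⁻⁶) / (509 × 10⁻³) = 0.12652 × 10⁻³ Ω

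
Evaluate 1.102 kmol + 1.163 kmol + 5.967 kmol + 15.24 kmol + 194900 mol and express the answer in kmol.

In kmol:
  1.102 kmol → 1.102
  1.163 kmol → 1.163
  5.967 kmol → 5.967
  15.24 kmol → 15.24
  194900 mol = 194900e-3 kmol = 194.9
Sum: 1.102 + 1.163 + 5.967 + 15.24 + 194.9 = 218.372

218.372 kmol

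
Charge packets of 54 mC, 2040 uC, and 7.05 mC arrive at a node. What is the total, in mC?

63.09 mC

In mC:
  54 mC → 54
  2040 uC = 2040e-3 mC = 2.04
  7.05 mC → 7.05
Sum: 54 + 2.04 + 7.05 = 63.09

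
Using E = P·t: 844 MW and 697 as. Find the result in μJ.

0.588268 μJ

844e6 × 697e-18 = 588268e-12 J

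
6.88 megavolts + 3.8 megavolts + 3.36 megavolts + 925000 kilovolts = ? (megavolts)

In megavolts:
  6.88 megavolts → 6.88
  3.8 megavolts → 3.8
  3.36 megavolts → 3.36
  925000 kilovolts = 925000 × 10⁻³ megavolts = 925
Sum: 6.88 + 3.8 + 3.36 + 925 = 939.04

939.04 megavolts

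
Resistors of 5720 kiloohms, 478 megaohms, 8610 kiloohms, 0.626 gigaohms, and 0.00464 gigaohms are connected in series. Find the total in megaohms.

In megaohms:
  5720 kiloohms = 5720 × 10^-3 megaohms = 5.72
  478 megaohms → 478
  8610 kiloohms = 8610 × 10^-3 megaohms = 8.61
  0.626 gigaohms = 0.626 × 10^3 megaohms = 626
  0.00464 gigaohms = 0.00464 × 10^3 megaohms = 4.64
Sum: 5.72 + 478 + 8.61 + 626 + 4.64 = 1122.97

1122.97 megaohms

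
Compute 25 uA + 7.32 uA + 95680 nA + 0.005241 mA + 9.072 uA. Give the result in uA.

142.313 uA

In uA:
  25 uA → 25
  7.32 uA → 7.32
  95680 nA = 95680e-3 uA = 95.68
  0.005241 mA = 0.005241e3 uA = 5.241
  9.072 uA → 9.072
Sum: 25 + 7.32 + 95.68 + 5.241 + 9.072 = 142.313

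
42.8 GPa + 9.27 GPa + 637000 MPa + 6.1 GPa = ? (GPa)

In GPa:
  42.8 GPa → 42.8
  9.27 GPa → 9.27
  637000 MPa = 637000 × 10⁻³ GPa = 637
  6.1 GPa → 6.1
Sum: 42.8 + 9.27 + 637 + 6.1 = 695.17

695.17 GPa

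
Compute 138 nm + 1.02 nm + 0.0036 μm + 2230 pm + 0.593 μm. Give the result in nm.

737.85 nm

In nm:
  138 nm → 138
  1.02 nm → 1.02
  0.0036 μm = 0.0036 × 10³ nm = 3.6
  2230 pm = 2230 × 10⁻³ nm = 2.23
  0.593 μm = 0.593 × 10³ nm = 593
Sum: 138 + 1.02 + 3.6 + 2.23 + 593 = 737.85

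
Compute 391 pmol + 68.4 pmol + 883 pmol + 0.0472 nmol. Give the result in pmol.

1389.6 pmol

In pmol:
  391 pmol → 391
  68.4 pmol → 68.4
  883 pmol → 883
  0.0472 nmol = 0.0472e3 pmol = 47.2
Sum: 391 + 68.4 + 883 + 47.2 = 1389.6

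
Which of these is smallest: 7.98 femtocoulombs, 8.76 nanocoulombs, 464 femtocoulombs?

7.98 femtocoulombs

7.98 femtocoulombs = 0.00000000000000798 coulombs
8.76 nanocoulombs = 0.00000000876 coulombs
464 femtocoulombs = 0.000000000000464 coulombs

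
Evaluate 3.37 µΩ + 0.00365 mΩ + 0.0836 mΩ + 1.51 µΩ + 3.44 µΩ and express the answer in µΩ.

95.57 µΩ

In µΩ:
  3.37 µΩ → 3.37
  0.00365 mΩ = 0.00365 × 10³ µΩ = 3.65
  0.0836 mΩ = 0.0836 × 10³ µΩ = 83.6
  1.51 µΩ → 1.51
  3.44 µΩ → 3.44
Sum: 3.37 + 3.65 + 83.6 + 1.51 + 3.44 = 95.57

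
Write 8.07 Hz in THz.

(no prefix) = 10⁰, tera = 10¹²; factor is 10⁻¹².
8.07 × 10⁻¹² = 0.00000000000807

0.00000000000807 THz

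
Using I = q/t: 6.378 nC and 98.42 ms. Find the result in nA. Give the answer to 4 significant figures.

(6.378e-9) / (98.42e-3) = 0.0648039e-6 A

64.80 nA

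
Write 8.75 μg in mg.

micro = 1e-6, milli = 1e-3; factor is 1e-3.
8.75 × 1e-3 = 0.00875

0.00875 mg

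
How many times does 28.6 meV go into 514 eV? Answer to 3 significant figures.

18000

(514) / (28.6 × 10^-3) = 17.97 × 10^3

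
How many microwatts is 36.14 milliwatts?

36140 microwatts

milli = 10^-3, micro = 10^-6; factor is 10^3.
36.14 × 10^3 = 36140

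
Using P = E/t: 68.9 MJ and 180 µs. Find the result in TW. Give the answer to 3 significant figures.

0.383 TW

(68.9e6) / (180e-6) = 0.38278e12 W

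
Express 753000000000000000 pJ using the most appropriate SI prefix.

753 kJ

= 753e3 J; 1e3 is kilo.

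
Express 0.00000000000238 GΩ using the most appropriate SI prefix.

= 2.38 × 10⁻³ Ω; 10⁻³ is milli.

2.38 mΩ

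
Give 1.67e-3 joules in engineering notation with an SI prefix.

1.67 millijoules

= 1.67e-3 joules; 1e-3 is milli.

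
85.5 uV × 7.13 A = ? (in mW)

85.5 × 10^-6 × 7.13 = 609.615 × 10^-6 W

0.609615 mW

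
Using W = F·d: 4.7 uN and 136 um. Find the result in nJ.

4.7 × 10⁻⁶ × 136 × 10⁻⁶ = 639.2 × 10⁻¹² J

0.6392 nJ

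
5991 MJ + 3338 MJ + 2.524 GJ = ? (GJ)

11.853 GJ

In GJ:
  5991 MJ = 5991e-3 GJ = 5.991
  3338 MJ = 3338e-3 GJ = 3.338
  2.524 GJ → 2.524
Sum: 5.991 + 3.338 + 2.524 = 11.853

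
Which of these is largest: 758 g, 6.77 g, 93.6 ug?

758 g

758 g = 758 g
6.77 g = 6.77 g
93.6 ug = 0.0000936 g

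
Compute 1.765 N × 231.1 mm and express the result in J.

0.4078915 J

1.765 × 231.1e-3 = 407.8915e-3 J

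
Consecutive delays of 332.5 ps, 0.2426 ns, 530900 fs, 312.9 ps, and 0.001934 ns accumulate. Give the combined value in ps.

1420.834 ps

In ps:
  332.5 ps → 332.5
  0.2426 ns = 0.2426 × 10^3 ps = 242.6
  530900 fs = 530900 × 10^-3 ps = 530.9
  312.9 ps → 312.9
  0.001934 ns = 0.001934 × 10^3 ps = 1.934
Sum: 332.5 + 242.6 + 530.9 + 312.9 + 1.934 = 1420.834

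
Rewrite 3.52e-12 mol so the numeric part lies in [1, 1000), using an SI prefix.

= 3.52e-12 mol; 1e-12 is pico.

3.52 pmol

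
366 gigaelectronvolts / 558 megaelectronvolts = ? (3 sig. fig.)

(366e9) / (558e6) = 0.6559e3

656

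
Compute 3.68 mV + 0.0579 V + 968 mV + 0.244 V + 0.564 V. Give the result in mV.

1837.58 mV

In mV:
  3.68 mV → 3.68
  0.0579 V = 0.0579 × 10³ mV = 57.9
  968 mV → 968
  0.244 V = 0.244 × 10³ mV = 244
  0.564 V = 0.564 × 10³ mV = 564
Sum: 3.68 + 57.9 + 968 + 244 + 564 = 1837.58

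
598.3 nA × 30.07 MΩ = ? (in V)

17.990881 V

598.3 × 10^-9 × 30.07 × 10^6 = 17990.881 × 10^-3 V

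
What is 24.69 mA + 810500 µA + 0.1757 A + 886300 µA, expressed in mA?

1897.19 mA

In mA:
  24.69 mA → 24.69
  810500 µA = 810500 × 10^-3 mA = 810.5
  0.1757 A = 0.1757 × 10^3 mA = 175.7
  886300 µA = 886300 × 10^-3 mA = 886.3
Sum: 24.69 + 810.5 + 175.7 + 886.3 = 1897.19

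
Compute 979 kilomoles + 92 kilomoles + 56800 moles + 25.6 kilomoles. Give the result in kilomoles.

1153.4 kilomoles

In kilomoles:
  979 kilomoles → 979
  92 kilomoles → 92
  56800 moles = 56800e-3 kilomoles = 56.8
  25.6 kilomoles → 25.6
Sum: 979 + 92 + 56.8 + 25.6 = 1153.4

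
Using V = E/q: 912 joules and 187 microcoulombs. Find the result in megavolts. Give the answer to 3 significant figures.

4.88 megavolts

(912) / (187 × 10⁻⁶) = 4.877 × 10⁶ V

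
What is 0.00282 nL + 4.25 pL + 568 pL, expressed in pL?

In pL:
  0.00282 nL = 0.00282e3 pL = 2.82
  4.25 pL → 4.25
  568 pL → 568
Sum: 2.82 + 4.25 + 568 = 575.07

575.07 pL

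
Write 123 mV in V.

milli = 10^-3, (no prefix) = 10^0; factor is 10^-3.
123 × 10^-3 = 0.123

0.123 V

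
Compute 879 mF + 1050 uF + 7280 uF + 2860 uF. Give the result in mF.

890.19 mF

In mF:
  879 mF → 879
  1050 uF = 1050 × 10^-3 mF = 1.05
  7280 uF = 7280 × 10^-3 mF = 7.28
  2860 uF = 2860 × 10^-3 mF = 2.86
Sum: 879 + 1.05 + 7.28 + 2.86 = 890.19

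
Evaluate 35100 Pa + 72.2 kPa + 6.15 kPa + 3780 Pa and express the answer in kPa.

117.23 kPa

In kPa:
  35100 Pa = 35100 × 10⁻³ kPa = 35.1
  72.2 kPa → 72.2
  6.15 kPa → 6.15
  3780 Pa = 3780 × 10⁻³ kPa = 3.78
Sum: 35.1 + 72.2 + 6.15 + 3.78 = 117.23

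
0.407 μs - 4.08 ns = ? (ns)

In ns:
  0.407 μs = 0.407e3 ns = 407
  4.08 ns → 4.08
Difference: 407 - 4.08 = 402.92

402.92 ns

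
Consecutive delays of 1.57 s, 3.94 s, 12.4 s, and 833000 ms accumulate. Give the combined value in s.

In s:
  1.57 s → 1.57
  3.94 s → 3.94
  12.4 s → 12.4
  833000 ms = 833000 × 10^-3 s = 833
Sum: 1.57 + 3.94 + 12.4 + 833 = 850.91

850.91 s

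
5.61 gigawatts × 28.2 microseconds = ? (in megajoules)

0.158202 megajoules

5.61e9 × 28.2e-6 = 158.202e3 J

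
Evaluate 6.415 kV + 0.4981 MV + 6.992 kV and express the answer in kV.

In kV:
  6.415 kV → 6.415
  0.4981 MV = 0.4981 × 10³ kV = 498.1
  6.992 kV → 6.992
Sum: 6.415 + 498.1 + 6.992 = 511.507

511.507 kV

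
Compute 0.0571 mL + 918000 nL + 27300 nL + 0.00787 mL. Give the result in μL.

In μL:
  0.0571 mL = 0.0571 × 10³ μL = 57.1
  918000 nL = 918000 × 10⁻³ μL = 918
  27300 nL = 27300 × 10⁻³ μL = 27.3
  0.00787 mL = 0.00787 × 10³ μL = 7.87
Sum: 57.1 + 918 + 27.3 + 7.87 = 1010.27

1010.27 μL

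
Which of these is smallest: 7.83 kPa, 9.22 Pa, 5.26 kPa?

9.22 Pa

7.83 kPa = 7830 Pa
9.22 Pa = 9.22 Pa
5.26 kPa = 5260 Pa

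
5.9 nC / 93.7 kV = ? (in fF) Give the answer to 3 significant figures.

63.0 fF

(5.9 × 10^-9) / (93.7 × 10^3) = 0.062967 × 10^-12 F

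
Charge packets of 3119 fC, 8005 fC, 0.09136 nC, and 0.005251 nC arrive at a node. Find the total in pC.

107.735 pC

In pC:
  3119 fC = 3119e-3 pC = 3.119
  8005 fC = 8005e-3 pC = 8.005
  0.09136 nC = 0.09136e3 pC = 91.36
  0.005251 nC = 0.005251e3 pC = 5.251
Sum: 3.119 + 8.005 + 91.36 + 5.251 = 107.735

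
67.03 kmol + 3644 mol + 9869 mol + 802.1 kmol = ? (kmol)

882.643 kmol

In kmol:
  67.03 kmol → 67.03
  3644 mol = 3644e-3 kmol = 3.644
  9869 mol = 9869e-3 kmol = 9.869
  802.1 kmol → 802.1
Sum: 67.03 + 3.644 + 9.869 + 802.1 = 882.643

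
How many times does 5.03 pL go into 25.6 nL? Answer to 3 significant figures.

(25.6 × 10⁻⁹) / (5.03 × 10⁻¹²) = 5.089 × 10³

5090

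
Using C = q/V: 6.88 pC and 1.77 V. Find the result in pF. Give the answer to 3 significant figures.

3.89 pF

(6.88 × 10^-12) / (1.77) = 3.887 × 10^-12 F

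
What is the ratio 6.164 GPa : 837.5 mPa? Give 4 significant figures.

7360000000

(6.164e9) / (837.5e-3) = 0.00736e12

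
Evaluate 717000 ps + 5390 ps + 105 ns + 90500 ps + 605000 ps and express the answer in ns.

1522.89 ns

In ns:
  717000 ps = 717000e-3 ns = 717
  5390 ps = 5390e-3 ns = 5.39
  105 ns → 105
  90500 ps = 90500e-3 ns = 90.5
  605000 ps = 605000e-3 ns = 605
Sum: 717 + 5.39 + 105 + 90.5 + 605 = 1522.89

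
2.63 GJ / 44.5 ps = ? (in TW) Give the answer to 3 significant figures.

59100000 TW

(2.63e9) / (44.5e-12) = 0.059101e21 W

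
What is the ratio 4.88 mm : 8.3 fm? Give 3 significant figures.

(4.88e-3) / (8.3e-15) = 0.588e12

588000000000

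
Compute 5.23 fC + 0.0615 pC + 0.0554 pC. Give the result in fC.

122.13 fC

In fC:
  5.23 fC → 5.23
  0.0615 pC = 0.0615 × 10³ fC = 61.5
  0.0554 pC = 0.0554 × 10³ fC = 55.4
Sum: 5.23 + 61.5 + 55.4 = 122.13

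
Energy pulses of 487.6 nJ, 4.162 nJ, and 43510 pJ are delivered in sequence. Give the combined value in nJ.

In nJ:
  487.6 nJ → 487.6
  4.162 nJ → 4.162
  43510 pJ = 43510e-3 nJ = 43.51
Sum: 487.6 + 4.162 + 43.51 = 535.272

535.272 nJ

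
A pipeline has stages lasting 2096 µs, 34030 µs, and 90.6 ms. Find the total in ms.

In ms:
  2096 µs = 2096 × 10⁻³ ms = 2.096
  34030 µs = 34030 × 10⁻³ ms = 34.03
  90.6 ms → 90.6
Sum: 2.096 + 34.03 + 90.6 = 126.726

126.726 ms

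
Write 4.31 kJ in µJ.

kilo = 1e3, micro = 1e-6; factor is 1e9.
4.31 × 1e9 = 4310000000

4310000000 µJ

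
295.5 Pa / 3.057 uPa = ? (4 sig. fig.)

(295.5) / (3.057e-6) = 96.663e6

96660000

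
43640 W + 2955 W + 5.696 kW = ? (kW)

52.291 kW

In kW:
  43640 W = 43640 × 10⁻³ kW = 43.64
  2955 W = 2955 × 10⁻³ kW = 2.955
  5.696 kW → 5.696
Sum: 43.64 + 2.955 + 5.696 = 52.291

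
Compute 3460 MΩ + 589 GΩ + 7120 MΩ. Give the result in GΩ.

599.58 GΩ

In GΩ:
  3460 MΩ = 3460 × 10^-3 GΩ = 3.46
  589 GΩ → 589
  7120 MΩ = 7120 × 10^-3 GΩ = 7.12
Sum: 3.46 + 589 + 7.12 = 599.58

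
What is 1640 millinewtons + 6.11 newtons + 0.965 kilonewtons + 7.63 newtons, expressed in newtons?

In newtons:
  1640 millinewtons = 1640 × 10^-3 newtons = 1.64
  6.11 newtons → 6.11
  0.965 kilonewtons = 0.965 × 10^3 newtons = 965
  7.63 newtons → 7.63
Sum: 1.64 + 6.11 + 965 + 7.63 = 980.38

980.38 newtons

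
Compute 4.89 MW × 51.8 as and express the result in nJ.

0.253302 nJ

4.89 × 10^6 × 51.8 × 10^-18 = 253.302 × 10^-12 J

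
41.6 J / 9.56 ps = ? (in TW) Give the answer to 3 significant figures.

4.35 TW

(41.6) / (9.56 × 10^-12) = 4.3515 × 10^12 W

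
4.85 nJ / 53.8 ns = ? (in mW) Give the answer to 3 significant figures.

(4.85 × 10^-9) / (53.8 × 10^-9) = 0.090149 W

90.1 mW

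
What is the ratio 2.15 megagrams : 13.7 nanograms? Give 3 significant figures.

157000000000000

(2.15e6) / (13.7e-9) = 0.1569e15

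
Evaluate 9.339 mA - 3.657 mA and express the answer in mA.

5.682 mA

In mA:
  9.339 mA → 9.339
  3.657 mA → 3.657
Difference: 9.339 - 3.657 = 5.682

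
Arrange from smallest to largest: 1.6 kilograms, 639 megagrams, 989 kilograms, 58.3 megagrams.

1.6 kilograms = 1600 grams
639 megagrams = 639000000 grams
989 kilograms = 989000 grams
58.3 megagrams = 58300000 grams

1.6 kilograms < 989 kilograms < 58.3 megagrams < 639 megagrams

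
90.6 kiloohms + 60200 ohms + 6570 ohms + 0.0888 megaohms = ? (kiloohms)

246.17 kiloohms

In kiloohms:
  90.6 kiloohms → 90.6
  60200 ohms = 60200 × 10⁻³ kiloohms = 60.2
  6570 ohms = 6570 × 10⁻³ kiloohms = 6.57
  0.0888 megaohms = 0.0888 × 10³ kiloohms = 88.8
Sum: 90.6 + 60.2 + 6.57 + 88.8 = 246.17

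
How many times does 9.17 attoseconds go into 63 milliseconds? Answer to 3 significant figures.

(63e-3) / (9.17e-18) = 6.87e15

6870000000000000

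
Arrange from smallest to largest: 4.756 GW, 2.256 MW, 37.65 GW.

2.256 MW < 4.756 GW < 37.65 GW

4.756 GW = 4756000000 W
2.256 MW = 2256000 W
37.65 GW = 37650000000 W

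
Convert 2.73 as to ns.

0.00000000273 ns

atto = 1e-18, nano = 1e-9; factor is 1e-9.
2.73 × 1e-9 = 0.00000000273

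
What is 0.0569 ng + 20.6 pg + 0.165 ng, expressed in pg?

In pg:
  0.0569 ng = 0.0569e3 pg = 56.9
  20.6 pg → 20.6
  0.165 ng = 0.165e3 pg = 165
Sum: 56.9 + 20.6 + 165 = 242.5

242.5 pg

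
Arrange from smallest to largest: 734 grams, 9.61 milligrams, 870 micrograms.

870 micrograms < 9.61 milligrams < 734 grams

734 grams = 734 grams
9.61 milligrams = 0.00961 grams
870 micrograms = 0.00087 grams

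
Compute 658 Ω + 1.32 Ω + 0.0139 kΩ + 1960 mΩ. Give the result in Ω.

675.18 Ω

In Ω:
  658 Ω → 658
  1.32 Ω → 1.32
  0.0139 kΩ = 0.0139 × 10^3 Ω = 13.9
  1960 mΩ = 1960 × 10^-3 Ω = 1.96
Sum: 658 + 1.32 + 13.9 + 1.96 = 675.18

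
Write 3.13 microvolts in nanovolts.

micro = 10^-6, nano = 10^-9; factor is 10^3.
3.13 × 10^3 = 3130

3130 nanovolts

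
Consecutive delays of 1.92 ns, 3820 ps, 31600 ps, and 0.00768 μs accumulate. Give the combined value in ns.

In ns:
  1.92 ns → 1.92
  3820 ps = 3820e-3 ns = 3.82
  31600 ps = 31600e-3 ns = 31.6
  0.00768 μs = 0.00768e3 ns = 7.68
Sum: 1.92 + 3.82 + 31.6 + 7.68 = 45.02

45.02 ns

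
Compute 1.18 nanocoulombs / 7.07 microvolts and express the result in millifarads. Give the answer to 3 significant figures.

(1.18 × 10⁻⁹) / (7.07 × 10⁻⁶) = 0.1669 × 10⁻³ F

0.167 millifarads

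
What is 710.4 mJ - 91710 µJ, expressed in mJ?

In mJ:
  710.4 mJ → 710.4
  91710 µJ = 91710e-3 mJ = 91.71
Difference: 710.4 - 91.71 = 618.69

618.69 mJ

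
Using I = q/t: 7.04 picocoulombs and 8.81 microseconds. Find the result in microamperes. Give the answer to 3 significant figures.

(7.04e-12) / (8.81e-6) = 0.79909e-6 A

0.799 microamperes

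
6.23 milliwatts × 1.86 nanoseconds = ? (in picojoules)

11.5878 picojoules

6.23 × 10⁻³ × 1.86 × 10⁻⁹ = 11.5878 × 10⁻¹² J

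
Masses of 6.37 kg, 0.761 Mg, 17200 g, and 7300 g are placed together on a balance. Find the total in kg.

In kg:
  6.37 kg → 6.37
  0.761 Mg = 0.761 × 10^3 kg = 761
  17200 g = 17200 × 10^-3 kg = 17.2
  7300 g = 7300 × 10^-3 kg = 7.3
Sum: 6.37 + 761 + 17.2 + 7.3 = 791.87

791.87 kg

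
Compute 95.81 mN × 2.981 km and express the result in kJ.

0.28560961 kJ

95.81e-3 × 2.981e3 = 285.60961 J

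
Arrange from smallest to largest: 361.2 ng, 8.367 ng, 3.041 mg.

361.2 ng = 0.0000003612 g
8.367 ng = 0.000000008367 g
3.041 mg = 0.003041 g

8.367 ng < 361.2 ng < 3.041 mg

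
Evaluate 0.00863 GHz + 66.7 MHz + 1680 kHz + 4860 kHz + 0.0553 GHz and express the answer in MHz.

In MHz:
  0.00863 GHz = 0.00863 × 10^3 MHz = 8.63
  66.7 MHz → 66.7
  1680 kHz = 1680 × 10^-3 MHz = 1.68
  4860 kHz = 4860 × 10^-3 MHz = 4.86
  0.0553 GHz = 0.0553 × 10^3 MHz = 55.3
Sum: 8.63 + 66.7 + 1.68 + 4.86 + 55.3 = 137.17

137.17 MHz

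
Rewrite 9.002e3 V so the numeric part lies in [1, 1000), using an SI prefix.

9.002 kV

= 9.002e3 V; 1e3 is kilo.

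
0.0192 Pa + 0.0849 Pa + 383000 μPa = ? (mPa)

487.1 mPa

In mPa:
  0.0192 Pa = 0.0192 × 10³ mPa = 19.2
  0.0849 Pa = 0.0849 × 10³ mPa = 84.9
  383000 μPa = 383000 × 10⁻³ mPa = 383
Sum: 19.2 + 84.9 + 383 = 487.1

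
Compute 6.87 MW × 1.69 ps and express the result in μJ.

6.87e6 × 1.69e-12 = 11.6103e-6 J

11.6103 μJ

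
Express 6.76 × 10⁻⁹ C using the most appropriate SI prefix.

= 6.76 × 10⁻⁹ C; 10⁻⁹ is nano.

6.76 nC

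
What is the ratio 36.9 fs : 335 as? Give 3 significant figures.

(36.9 × 10⁻¹⁵) / (335 × 10⁻¹⁸) = 0.1101 × 10³

110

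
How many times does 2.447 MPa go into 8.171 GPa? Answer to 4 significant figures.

(8.171e9) / (2.447e6) = 3.3392e3

3339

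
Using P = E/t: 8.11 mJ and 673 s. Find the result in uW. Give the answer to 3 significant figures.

12.1 uW

(8.11 × 10^-3) / (673) = 0.012051 × 10^-3 W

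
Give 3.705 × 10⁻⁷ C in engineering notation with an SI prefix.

= 370.5 × 10⁻⁹ C; 10⁻⁹ is nano.

370.5 nC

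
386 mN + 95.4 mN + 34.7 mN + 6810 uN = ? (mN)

In mN:
  386 mN → 386
  95.4 mN → 95.4
  34.7 mN → 34.7
  6810 uN = 6810 × 10^-3 mN = 6.81
Sum: 386 + 95.4 + 34.7 + 6.81 = 522.91

522.91 mN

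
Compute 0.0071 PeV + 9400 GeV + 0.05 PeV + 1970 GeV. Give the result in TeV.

In TeV:
  0.0071 PeV = 0.0071 × 10³ TeV = 7.1
  9400 GeV = 9400 × 10⁻³ TeV = 9.4
  0.05 PeV = 0.05 × 10³ TeV = 50
  1970 GeV = 1970 × 10⁻³ TeV = 1.97
Sum: 7.1 + 9.4 + 50 + 1.97 = 68.47

68.47 TeV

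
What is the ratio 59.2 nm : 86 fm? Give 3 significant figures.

(59.2e-9) / (86e-15) = 0.6884e6

688000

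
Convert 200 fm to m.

0.0000000000002 m

femto = 10⁻¹⁵, (no prefix) = 10⁰; factor is 10⁻¹⁵.
200 × 10⁻¹⁵ = 0.0000000000002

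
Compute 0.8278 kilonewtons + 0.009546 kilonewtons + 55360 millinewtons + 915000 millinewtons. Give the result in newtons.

1807.706 newtons

In newtons:
  0.8278 kilonewtons = 0.8278e3 newtons = 827.8
  0.009546 kilonewtons = 0.009546e3 newtons = 9.546
  55360 millinewtons = 55360e-3 newtons = 55.36
  915000 millinewtons = 915000e-3 newtons = 915
Sum: 827.8 + 9.546 + 55.36 + 915 = 1807.706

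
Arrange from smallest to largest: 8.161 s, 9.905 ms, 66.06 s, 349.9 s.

8.161 s = 8.161 s
9.905 ms = 0.009905 s
66.06 s = 66.06 s
349.9 s = 349.9 s

9.905 ms < 8.161 s < 66.06 s < 349.9 s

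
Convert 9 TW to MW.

tera = 1e12, mega = 1e6; factor is 1e6.
9 × 1e6 = 9000000

9000000 MW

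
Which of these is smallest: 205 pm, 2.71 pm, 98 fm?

205 pm = 0.000000000205 m
2.71 pm = 0.00000000000271 m
98 fm = 0.000000000000098 m

98 fm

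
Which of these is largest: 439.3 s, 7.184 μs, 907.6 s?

907.6 s

439.3 s = 439.3 s
7.184 μs = 0.000007184 s
907.6 s = 907.6 s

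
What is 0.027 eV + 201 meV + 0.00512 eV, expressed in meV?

In meV:
  0.027 eV = 0.027 × 10^3 meV = 27
  201 meV → 201
  0.00512 eV = 0.00512 × 10^3 meV = 5.12
Sum: 27 + 201 + 5.12 = 233.12

233.12 meV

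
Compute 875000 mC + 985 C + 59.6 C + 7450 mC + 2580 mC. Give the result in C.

1929.63 C

In C:
  875000 mC = 875000e-3 C = 875
  985 C → 985
  59.6 C → 59.6
  7450 mC = 7450e-3 C = 7.45
  2580 mC = 2580e-3 C = 2.58
Sum: 875 + 985 + 59.6 + 7.45 + 2.58 = 1929.63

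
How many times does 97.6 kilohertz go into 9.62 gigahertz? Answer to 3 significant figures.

98600

(9.62e9) / (97.6e3) = 0.09857e6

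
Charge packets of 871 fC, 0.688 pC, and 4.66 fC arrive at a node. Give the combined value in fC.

In fC:
  871 fC → 871
  0.688 pC = 0.688 × 10³ fC = 688
  4.66 fC → 4.66
Sum: 871 + 688 + 4.66 = 1563.66

1563.66 fC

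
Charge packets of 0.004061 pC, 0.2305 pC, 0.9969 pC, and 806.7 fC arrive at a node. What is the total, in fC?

In fC:
  0.004061 pC = 0.004061 × 10³ fC = 4.061
  0.2305 pC = 0.2305 × 10³ fC = 230.5
  0.9969 pC = 0.9969 × 10³ fC = 996.9
  806.7 fC → 806.7
Sum: 4.061 + 230.5 + 996.9 + 806.7 = 2038.161

2038.161 fC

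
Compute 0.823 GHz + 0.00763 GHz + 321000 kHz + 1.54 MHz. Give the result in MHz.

In MHz:
  0.823 GHz = 0.823e3 MHz = 823
  0.00763 GHz = 0.00763e3 MHz = 7.63
  321000 kHz = 321000e-3 MHz = 321
  1.54 MHz → 1.54
Sum: 823 + 7.63 + 321 + 1.54 = 1153.17

1153.17 MHz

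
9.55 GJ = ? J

giga = 1e9, (no prefix) = 1e0; factor is 1e9.
9.55 × 1e9 = 9550000000

9550000000 J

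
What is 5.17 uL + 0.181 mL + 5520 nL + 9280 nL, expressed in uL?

200.97 uL

In uL:
  5.17 uL → 5.17
  0.181 mL = 0.181 × 10^3 uL = 181
  5520 nL = 5520 × 10^-3 uL = 5.52
  9280 nL = 9280 × 10^-3 uL = 9.28
Sum: 5.17 + 181 + 5.52 + 9.28 = 200.97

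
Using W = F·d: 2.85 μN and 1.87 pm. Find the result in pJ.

0.0000053295 pJ

2.85e-6 × 1.87e-12 = 5.3295e-18 J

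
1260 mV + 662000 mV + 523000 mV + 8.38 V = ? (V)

1194.64 V

In V:
  1260 mV = 1260 × 10^-3 V = 1.26
  662000 mV = 662000 × 10^-3 V = 662
  523000 mV = 523000 × 10^-3 V = 523
  8.38 V → 8.38
Sum: 1.26 + 662 + 523 + 8.38 = 1194.64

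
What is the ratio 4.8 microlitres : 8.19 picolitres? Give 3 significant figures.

586000

(4.8 × 10^-6) / (8.19 × 10^-12) = 0.5861 × 10^6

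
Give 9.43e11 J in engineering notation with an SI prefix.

= 943e9 J; 1e9 is giga.

943 GJ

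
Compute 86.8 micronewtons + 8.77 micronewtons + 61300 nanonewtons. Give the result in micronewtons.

156.87 micronewtons

In micronewtons:
  86.8 micronewtons → 86.8
  8.77 micronewtons → 8.77
  61300 nanonewtons = 61300 × 10^-3 micronewtons = 61.3
Sum: 86.8 + 8.77 + 61.3 = 156.87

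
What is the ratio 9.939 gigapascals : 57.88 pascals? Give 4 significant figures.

(9.939 × 10⁹) / (57.88) = 0.17172 × 10⁹

171700000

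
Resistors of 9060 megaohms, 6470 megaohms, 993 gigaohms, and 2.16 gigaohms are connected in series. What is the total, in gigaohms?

In gigaohms:
  9060 megaohms = 9060 × 10^-3 gigaohms = 9.06
  6470 megaohms = 6470 × 10^-3 gigaohms = 6.47
  993 gigaohms → 993
  2.16 gigaohms → 2.16
Sum: 9.06 + 6.47 + 993 + 2.16 = 1010.69

1010.69 gigaohms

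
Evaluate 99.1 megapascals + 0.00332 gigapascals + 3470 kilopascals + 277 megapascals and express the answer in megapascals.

In megapascals:
  99.1 megapascals → 99.1
  0.00332 gigapascals = 0.00332 × 10^3 megapascals = 3.32
  3470 kilopascals = 3470 × 10^-3 megapascals = 3.47
  277 megapascals → 277
Sum: 99.1 + 3.32 + 3.47 + 277 = 382.89

382.89 megapascals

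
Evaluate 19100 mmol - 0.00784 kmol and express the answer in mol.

In mol:
  19100 mmol = 19100 × 10^-3 mol = 19.1
  0.00784 kmol = 0.00784 × 10^3 mol = 7.84
Difference: 19.1 - 7.84 = 11.26

11.26 mol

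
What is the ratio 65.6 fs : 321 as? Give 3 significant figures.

(65.6 × 10^-15) / (321 × 10^-18) = 0.2044 × 10^3

204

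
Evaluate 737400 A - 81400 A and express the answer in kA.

In kA:
  737400 A = 737400 × 10⁻³ kA = 737.4
  81400 A = 81400 × 10⁻³ kA = 81.4
Difference: 737.4 - 81.4 = 656

656 kA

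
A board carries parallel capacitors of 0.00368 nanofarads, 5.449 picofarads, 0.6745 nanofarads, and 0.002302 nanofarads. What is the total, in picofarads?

In picofarads:
  0.00368 nanofarads = 0.00368 × 10^3 picofarads = 3.68
  5.449 picofarads → 5.449
  0.6745 nanofarads = 0.6745 × 10^3 picofarads = 674.5
  0.002302 nanofarads = 0.002302 × 10^3 picofarads = 2.302
Sum: 3.68 + 5.449 + 674.5 + 2.302 = 685.931

685.931 picofarads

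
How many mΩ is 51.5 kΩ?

51500000 mΩ

kilo = 10³, milli = 10⁻³; factor is 10⁶.
51.5 × 10⁶ = 51500000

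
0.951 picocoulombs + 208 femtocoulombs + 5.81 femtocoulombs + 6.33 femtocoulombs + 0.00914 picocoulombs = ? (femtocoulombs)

In femtocoulombs:
  0.951 picocoulombs = 0.951e3 femtocoulombs = 951
  208 femtocoulombs → 208
  5.81 femtocoulombs → 5.81
  6.33 femtocoulombs → 6.33
  0.00914 picocoulombs = 0.00914e3 femtocoulombs = 9.14
Sum: 951 + 208 + 5.81 + 6.33 + 9.14 = 1180.28

1180.28 femtocoulombs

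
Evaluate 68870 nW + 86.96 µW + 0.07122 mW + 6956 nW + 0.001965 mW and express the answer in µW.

235.971 µW

In µW:
  68870 nW = 68870 × 10^-3 µW = 68.87
  86.96 µW → 86.96
  0.07122 mW = 0.07122 × 10^3 µW = 71.22
  6956 nW = 6956 × 10^-3 µW = 6.956
  0.001965 mW = 0.001965 × 10^3 µW = 1.965
Sum: 68.87 + 86.96 + 71.22 + 6.956 + 1.965 = 235.971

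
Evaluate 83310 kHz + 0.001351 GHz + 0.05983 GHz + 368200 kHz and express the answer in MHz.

512.691 MHz

In MHz:
  83310 kHz = 83310 × 10^-3 MHz = 83.31
  0.001351 GHz = 0.001351 × 10^3 MHz = 1.351
  0.05983 GHz = 0.05983 × 10^3 MHz = 59.83
  368200 kHz = 368200 × 10^-3 MHz = 368.2
Sum: 83.31 + 1.351 + 59.83 + 368.2 = 512.691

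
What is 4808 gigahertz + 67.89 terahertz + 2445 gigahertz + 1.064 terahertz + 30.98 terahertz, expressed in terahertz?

In terahertz:
  4808 gigahertz = 4808e-3 terahertz = 4.808
  67.89 terahertz → 67.89
  2445 gigahertz = 2445e-3 terahertz = 2.445
  1.064 terahertz → 1.064
  30.98 terahertz → 30.98
Sum: 4.808 + 67.89 + 2.445 + 1.064 + 30.98 = 107.187

107.187 terahertz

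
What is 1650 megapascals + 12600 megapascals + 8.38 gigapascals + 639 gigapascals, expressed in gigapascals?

In gigapascals:
  1650 megapascals = 1650 × 10⁻³ gigapascals = 1.65
  12600 megapascals = 12600 × 10⁻³ gigapascals = 12.6
  8.38 gigapascals → 8.38
  639 gigapascals → 639
Sum: 1.65 + 12.6 + 8.38 + 639 = 661.63

661.63 gigapascals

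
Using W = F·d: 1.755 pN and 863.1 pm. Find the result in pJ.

1.755e-12 × 863.1e-12 = 1514.7405e-24 J

0.0000000015147405 pJ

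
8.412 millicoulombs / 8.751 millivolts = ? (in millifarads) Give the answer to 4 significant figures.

961.3 millifarads

(8.412e-3) / (8.751e-3) = 0.961262 F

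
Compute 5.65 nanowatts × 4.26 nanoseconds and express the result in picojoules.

5.65e-9 × 4.26e-9 = 24.069e-18 J

0.000024069 picojoules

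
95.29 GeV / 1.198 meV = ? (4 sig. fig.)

79540000000000

(95.29 × 10⁹) / (1.198 × 10⁻³) = 79.541 × 10¹²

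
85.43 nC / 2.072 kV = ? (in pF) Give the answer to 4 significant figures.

(85.43e-9) / (2.072e3) = 41.2307e-12 F

41.23 pF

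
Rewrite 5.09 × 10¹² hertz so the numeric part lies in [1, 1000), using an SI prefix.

= 5.09 × 10¹² hertz; 10¹² is tera.

5.09 terahertz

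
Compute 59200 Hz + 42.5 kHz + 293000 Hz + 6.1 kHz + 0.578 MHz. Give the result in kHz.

In kHz:
  59200 Hz = 59200e-3 kHz = 59.2
  42.5 kHz → 42.5
  293000 Hz = 293000e-3 kHz = 293
  6.1 kHz → 6.1
  0.578 MHz = 0.578e3 kHz = 578
Sum: 59.2 + 42.5 + 293 + 6.1 + 578 = 978.8

978.8 kHz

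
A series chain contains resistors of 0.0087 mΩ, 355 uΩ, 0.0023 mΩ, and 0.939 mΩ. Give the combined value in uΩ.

In uΩ:
  0.0087 mΩ = 0.0087e3 uΩ = 8.7
  355 uΩ → 355
  0.0023 mΩ = 0.0023e3 uΩ = 2.3
  0.939 mΩ = 0.939e3 uΩ = 939
Sum: 8.7 + 355 + 2.3 + 939 = 1305

1305 uΩ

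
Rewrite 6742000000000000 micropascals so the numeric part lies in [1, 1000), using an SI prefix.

6.742 gigapascals

= 6.742 × 10^9 pascals; 10^9 is giga.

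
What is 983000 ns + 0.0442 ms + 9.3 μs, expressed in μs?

1036.5 μs

In μs:
  983000 ns = 983000 × 10^-3 μs = 983
  0.0442 ms = 0.0442 × 10^3 μs = 44.2
  9.3 μs → 9.3
Sum: 983 + 44.2 + 9.3 = 1036.5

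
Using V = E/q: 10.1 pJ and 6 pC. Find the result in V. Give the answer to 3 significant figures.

1.68 V

(10.1e-12) / (6e-12) = 1.6833 V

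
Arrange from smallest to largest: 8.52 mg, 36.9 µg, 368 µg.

36.9 µg < 368 µg < 8.52 mg

8.52 mg = 0.00852 g
36.9 µg = 0.0000369 g
368 µg = 0.000368 g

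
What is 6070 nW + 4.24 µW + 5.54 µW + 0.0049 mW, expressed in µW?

20.75 µW

In µW:
  6070 nW = 6070 × 10^-3 µW = 6.07
  4.24 µW → 4.24
  5.54 µW → 5.54
  0.0049 mW = 0.0049 × 10^3 µW = 4.9
Sum: 6.07 + 4.24 + 5.54 + 4.9 = 20.75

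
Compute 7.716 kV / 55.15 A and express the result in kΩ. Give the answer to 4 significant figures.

(7.716e3) / (55.15) = 0.139909e3 Ω

0.1399 kΩ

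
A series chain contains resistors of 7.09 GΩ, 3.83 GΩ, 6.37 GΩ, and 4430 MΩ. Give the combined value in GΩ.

In GΩ:
  7.09 GΩ → 7.09
  3.83 GΩ → 3.83
  6.37 GΩ → 6.37
  4430 MΩ = 4430e-3 GΩ = 4.43
Sum: 7.09 + 3.83 + 6.37 + 4.43 = 21.72

21.72 GΩ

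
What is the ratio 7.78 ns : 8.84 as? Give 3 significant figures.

(7.78e-9) / (8.84e-18) = 0.8801e9

880000000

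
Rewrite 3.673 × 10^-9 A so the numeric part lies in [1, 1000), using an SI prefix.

3.673 nA

= 3.673 × 10^-9 A; 10^-9 is nano.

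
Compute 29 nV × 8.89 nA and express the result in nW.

0.00000025781 nW

29 × 10⁻⁹ × 8.89 × 10⁻⁹ = 257.81 × 10⁻¹⁸ W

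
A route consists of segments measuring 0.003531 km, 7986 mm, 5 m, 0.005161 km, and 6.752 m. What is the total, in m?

In m:
  0.003531 km = 0.003531 × 10³ m = 3.531
  7986 mm = 7986 × 10⁻³ m = 7.986
  5 m → 5
  0.005161 km = 0.005161 × 10³ m = 5.161
  6.752 m → 6.752
Sum: 3.531 + 7.986 + 5 + 5.161 + 6.752 = 28.43

28.43 m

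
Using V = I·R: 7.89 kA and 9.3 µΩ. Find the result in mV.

73.377 mV

7.89 × 10^3 × 9.3 × 10^-6 = 73.377 × 10^-3 V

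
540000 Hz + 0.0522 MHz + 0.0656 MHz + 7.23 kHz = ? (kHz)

In kHz:
  540000 Hz = 540000 × 10⁻³ kHz = 540
  0.0522 MHz = 0.0522 × 10³ kHz = 52.2
  0.0656 MHz = 0.0656 × 10³ kHz = 65.6
  7.23 kHz → 7.23
Sum: 540 + 52.2 + 65.6 + 7.23 = 665.03

665.03 kHz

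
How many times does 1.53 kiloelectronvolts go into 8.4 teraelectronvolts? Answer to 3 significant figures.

(8.4 × 10¹²) / (1.53 × 10³) = 5.49 × 10⁹

5490000000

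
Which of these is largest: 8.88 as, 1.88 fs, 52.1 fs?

8.88 as = 0.00000000000000000888 s
1.88 fs = 0.00000000000000188 s
52.1 fs = 0.0000000000000521 s

52.1 fs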